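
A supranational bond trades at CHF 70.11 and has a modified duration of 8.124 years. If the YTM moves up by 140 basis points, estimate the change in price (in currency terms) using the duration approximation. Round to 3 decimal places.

Duration approximation: ΔP/P ≈ -D_mod · Δy = -8.124 × (+0.014) = -0.113736.
ΔP ≈ 70.11 × (-0.113736) = -7.97403096.

-CHF 7.974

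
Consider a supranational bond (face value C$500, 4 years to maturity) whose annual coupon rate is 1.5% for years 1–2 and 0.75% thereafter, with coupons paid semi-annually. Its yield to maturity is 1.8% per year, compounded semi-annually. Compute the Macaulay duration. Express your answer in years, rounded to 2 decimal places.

Periodic yield y = 0.009. Discount each cash flow and weight by its period:
  t   CF        PV=CF/(1+0.009)^t    t·PV
  1        3.750         3.7166         3.7166
  2        3.750         3.6834         7.3668
  3        3.750         3.6505        10.9516
  4        3.750         3.6180        14.4719
  5        1.875         1.7929         8.9643
  6        1.875         1.7769        10.6612
  7        1.875         1.7610        12.3271
  8      501.875       467.1606     3,737.2850
  Σ                    487.1598     3,805.7445
Price P = Σ PV = 487.1598.
Macaulay duration = Σ(t·PV) / P = 3,805.7445 / 487.1598 = 7.81211 half-year periods.
In years: 7.81211 / 2 = 3.90605 years.

3.91 years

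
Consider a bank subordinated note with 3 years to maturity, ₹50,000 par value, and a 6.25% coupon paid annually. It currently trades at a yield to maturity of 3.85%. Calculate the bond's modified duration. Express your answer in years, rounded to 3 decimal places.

Periodic yield y = 0.0385. First find Macaulay duration:
  t   CF        PV=CF/(1+0.0385)^t    t·PV
  1     3,125.00     3,009.1478     3,009.1478
  2     3,125.00     2,897.5906     5,795.1811
  3    53,125.00    47,432.8741   142,298.6222
  Σ                 53,339.6125   151,102.9512
P = 53,339.6125; Macaulay duration = 151,102.9512 / 53,339.6125 = 2.83285 years.
Modified duration = D_Mac / (1 + y) = 2.83285 / 1.0385 = 2.72783 years.

2.728 years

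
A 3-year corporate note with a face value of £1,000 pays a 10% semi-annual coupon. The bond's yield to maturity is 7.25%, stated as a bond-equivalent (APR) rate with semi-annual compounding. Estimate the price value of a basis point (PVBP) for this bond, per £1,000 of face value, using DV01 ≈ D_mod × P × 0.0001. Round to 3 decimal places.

£0.277

Periodic yield y = 0.03625.
  t   CF        PV=CF/(1+0.03625)^t    t·PV
  1        50.00        48.2509        48.2509
  2        50.00        46.5630        93.1260
  3        50.00        44.9341       134.8024
  4        50.00        43.3623       173.4490
  5        50.00        41.8454       209.2268
  6     1,050.00       848.0121     5,088.0725
  Σ                  1,072.9677     5,746.9276
P = 1,072.9677; D_Mac = 5.35610 half-year periods = 2.67805 yrs; D_mod = 2.58437 yrs.
DV01 ≈ 2.58437 × 1,072.9677 × 0.0001 = 0.277294.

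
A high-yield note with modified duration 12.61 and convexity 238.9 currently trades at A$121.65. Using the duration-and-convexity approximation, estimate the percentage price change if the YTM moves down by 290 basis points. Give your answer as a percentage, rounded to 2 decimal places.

+46.61%

Duration effect: -D_mod·Δy = -12.61 × (-0.029) = +0.365690
Convexity effect: ½·C·(Δy)² = 0.5 × 238.9 × (-0.029)² = +0.10045745
ΔP/P ≈ +0.365690 + 0.10045745 = +0.46614745
= +46.614745%.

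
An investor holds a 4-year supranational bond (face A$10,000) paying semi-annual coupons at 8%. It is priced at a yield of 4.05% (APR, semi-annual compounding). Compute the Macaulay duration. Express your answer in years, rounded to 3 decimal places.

3.539 years

Periodic yield y = 0.02025. Discount each cash flow and weight by its period:
  t   CF        PV=CF/(1+0.02025)^t    t·PV
  1       400.00       392.0608       392.0608
  2       400.00       384.2791       768.5582
  3       400.00       376.6519     1,129.9557
  4       400.00       369.1761     1,476.7044
  5       400.00       361.8487     1,809.2433
  6       400.00       354.6667     2,128.0000
  7       400.00       347.6272     2,433.3905
  8    10,400.00     8,858.9145    70,871.3163
  Σ                 11,445.2250    81,009.2292
Price P = Σ PV = 11,445.2250.
Macaulay duration = Σ(t·PV) / P = 81,009.2292 / 11,445.2250 = 7.07799 half-year periods.
In years: 7.07799 / 2 = 3.53900 years.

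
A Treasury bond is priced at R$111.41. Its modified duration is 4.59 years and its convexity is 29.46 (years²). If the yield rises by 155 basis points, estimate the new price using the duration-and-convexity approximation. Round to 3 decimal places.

R$103.878

Duration effect: -D_mod·Δy = -4.59 × (+0.0155) = -0.071145
Convexity effect: ½·C·(Δy)² = 0.5 × 29.46 × (0.0155)² = +0.0035388825
ΔP/P ≈ -0.071145 + 0.0035388825 = -0.0676061175
New price ≈ 111.41 × (1 - 0.0676061175) = 103.878002449325.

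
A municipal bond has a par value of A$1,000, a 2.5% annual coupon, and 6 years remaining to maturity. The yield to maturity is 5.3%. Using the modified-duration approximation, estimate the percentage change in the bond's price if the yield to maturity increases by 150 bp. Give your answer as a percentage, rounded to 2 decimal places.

-7.99%

Periodic yield y = 0.053. Modified duration first:
  t   CF        PV=CF/(1+0.053)^t    t·PV
  1        25.00        23.7417        23.7417
  2        25.00        22.5467        45.0934
  3        25.00        21.4119        64.2357
  4        25.00        20.3342        81.3367
  5        25.00        19.3107        96.5535
  6     1,025.00       751.8888     4,511.3330
  Σ                    859.2340     4,822.2940
P = 859.2340; D_Mac = 5.61232 yrs; D_mod = 5.61232/(1+0.053) = 5.32984 yrs.
ΔP/P ≈ -D_mod · Δy = -5.32984 × (+0.015) = -0.079948 = -7.9948%.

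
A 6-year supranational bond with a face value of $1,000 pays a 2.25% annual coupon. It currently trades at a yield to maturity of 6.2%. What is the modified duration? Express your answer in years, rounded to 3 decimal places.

5.307 years

Periodic yield y = 0.062. First find Macaulay duration:
  t   CF        PV=CF/(1+0.062)^t    t·PV
  1        22.50        21.1864        21.1864
  2        22.50        19.9496        39.8991
  3        22.50        18.7849        56.3547
  4        22.50        17.6882        70.7529
  5        22.50        16.6556        83.2779
  6     1,022.50       712.7155     4,276.2931
  Σ                    806.9803     4,547.7643
P = 806.9803; Macaulay duration = 4,547.7643 / 806.9803 = 5.63553 years.
Modified duration = D_Mac / (1 + y) = 5.63553 / 1.062 = 5.30653 years.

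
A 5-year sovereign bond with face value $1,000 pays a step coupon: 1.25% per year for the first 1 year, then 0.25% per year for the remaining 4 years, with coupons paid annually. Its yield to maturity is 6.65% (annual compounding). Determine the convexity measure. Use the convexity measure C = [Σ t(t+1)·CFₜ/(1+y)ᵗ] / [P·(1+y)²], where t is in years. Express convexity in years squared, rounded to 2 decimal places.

25.86

With y = 0.0665:
  t   CF        PV=CF/(1+0.0665)^t    t·PV        t(t+1)·PV
  1        12.50        11.7206        11.7206          23.4412
  2         2.50         2.1980         4.3959          13.1877
  3         2.50         2.0609         6.1827          24.7308
  4         2.50         1.9324         7.7296          38.6480
  5     1,002.50       726.5744     3,632.8719      21,797.2315
  Σ                    744.4862     3,662.9007      21,897.2392
P = 744.4862.
Convexity = Σ t(t+1)·PV / [P·(1+y)²] = 21,897.2392 / (744.4862 × 1.137422) = 25.85896.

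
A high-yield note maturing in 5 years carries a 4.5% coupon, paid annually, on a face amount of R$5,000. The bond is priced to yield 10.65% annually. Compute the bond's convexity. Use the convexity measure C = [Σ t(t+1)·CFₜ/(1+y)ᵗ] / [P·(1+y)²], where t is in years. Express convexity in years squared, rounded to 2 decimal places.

With y = 0.1065:
  t   CF        PV=CF/(1+0.1065)^t    t·PV        t(t+1)·PV
  1       225.00       203.3439       203.3439         406.6878
  2       225.00       183.7721       367.5443       1,102.6329
  3       225.00       166.0842       498.2525       1,993.0101
  4       225.00       150.0987       600.3947       3,001.9734
  5     5,225.00     3,150.1353    15,750.6764      94,504.0582
  Σ                  3,853.4341    17,420.2117     101,008.3623
P = 3,853.4341.
Convexity = Σ t(t+1)·PV / [P·(1+y)²] = 101,008.3623 / (3,853.4341 × 1.224342) = 21.40950.

21.41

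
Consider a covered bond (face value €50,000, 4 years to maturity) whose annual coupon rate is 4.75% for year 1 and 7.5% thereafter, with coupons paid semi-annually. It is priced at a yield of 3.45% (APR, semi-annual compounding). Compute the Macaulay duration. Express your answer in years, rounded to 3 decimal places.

3.633 years

Periodic yield y = 0.01725. Discount each cash flow and weight by its period:
  t   CF        PV=CF/(1+0.01725)^t    t·PV
  1     1,187.50     1,167.3630     1,167.3630
  2     1,187.50     1,147.5674     2,295.1349
  3     1,875.00     1,781.2225     5,343.6676
  4     1,875.00     1,751.0175     7,004.0699
  5     1,875.00     1,721.3246     8,606.6231
  6     1,875.00     1,692.1353    10,152.8117
  7     1,875.00     1,663.4409    11,644.0865
  8    51,875.00    45,241.4506   361,931.6048
  Σ                 56,165.5218   408,145.3614
Price P = Σ PV = 56,165.5218.
Macaulay duration = Σ(t·PV) / P = 408,145.3614 / 56,165.5218 = 7.26683 half-year periods.
In years: 7.26683 / 2 = 3.63342 years.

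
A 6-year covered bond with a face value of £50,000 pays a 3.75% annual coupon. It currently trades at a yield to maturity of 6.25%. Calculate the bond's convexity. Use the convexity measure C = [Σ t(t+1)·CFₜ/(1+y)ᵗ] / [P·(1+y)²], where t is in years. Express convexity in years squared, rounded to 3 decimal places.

With y = 0.0625:
  t   CF        PV=CF/(1+0.0625)^t    t·PV        t(t+1)·PV
  1     1,875.00     1,764.7059     1,764.7059       3,529.4118
  2     1,875.00     1,660.8997     3,321.7993       9,965.3979
  3     1,875.00     1,563.1997     4,689.5990      18,758.3961
  4     1,875.00     1,471.2468     5,884.9870      29,424.9350
  5     1,875.00     1,384.7028     6,923.5141      41,541.0848
  6    51,875.00    36,056.5755   216,339.4532   1,514,376.1727
  Σ                 43,901.3303   238,924.0586   1,617,595.3983
P = 43,901.3303.
Convexity = Σ t(t+1)·PV / [P·(1+y)²] = 1,617,595.3983 / (43,901.3303 × 1.128906) = 32.63881.

32.639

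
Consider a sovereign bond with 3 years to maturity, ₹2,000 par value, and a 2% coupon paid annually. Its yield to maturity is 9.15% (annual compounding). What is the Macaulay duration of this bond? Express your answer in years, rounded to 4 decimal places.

2.9348 years

Periodic yield y = 0.0915. Discount each cash flow and weight by its year:
  t   CF        PV=CF/(1+0.0915)^t    t·PV
  1        40.00        36.6468        36.6468
  2        40.00        33.5747        67.1495
  3     2,040.00     1,568.7688     4,706.3064
  Σ                  1,638.9904     4,810.1027
Price P = Σ PV = 1,638.9904.
Macaulay duration = Σ(t·PV) / P = 4,810.1027 / 1,638.9904 = 2.93480 years.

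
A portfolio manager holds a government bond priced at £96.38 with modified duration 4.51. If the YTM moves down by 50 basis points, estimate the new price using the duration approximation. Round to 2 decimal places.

Duration approximation: ΔP/P ≈ -D_mod · Δy = -4.51 × (-0.005) = +0.022550.
New price ≈ 96.38 × (1 + 0.022550) = 98.553369.

£98.55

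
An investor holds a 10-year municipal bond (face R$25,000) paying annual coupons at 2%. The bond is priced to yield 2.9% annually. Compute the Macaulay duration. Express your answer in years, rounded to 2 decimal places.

9.12 years

Periodic yield y = 0.029. Discount each cash flow and weight by its year:
  t   CF        PV=CF/(1+0.029)^t    t·PV
  1       500.00       485.9086       485.9086
  2       500.00       472.2144       944.4289
  3       500.00       458.9062     1,376.7185
  4       500.00       445.9729     1,783.8917
  5       500.00       433.4042     2,167.0211
  6       500.00       421.1897     2,527.1383
  7       500.00       409.3194     2,865.2361
  8       500.00       397.7837     3,182.2698
  9       500.00       386.5731     3,479.1579
  10   25,500.00    19,159.5998   191,595.9977
  Σ                 23,070.8721   210,407.7686
Price P = Σ PV = 23,070.8721.
Macaulay duration = Σ(t·PV) / P = 210,407.7686 / 23,070.8721 = 9.12006 years.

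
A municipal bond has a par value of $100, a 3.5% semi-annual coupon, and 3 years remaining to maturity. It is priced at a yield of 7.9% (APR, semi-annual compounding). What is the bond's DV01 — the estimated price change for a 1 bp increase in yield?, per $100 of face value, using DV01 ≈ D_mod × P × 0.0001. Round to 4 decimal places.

$0.0244

Periodic yield y = 0.0395.
  t   CF        PV=CF/(1+0.0395)^t    t·PV
  1         1.75         1.6835         1.6835
  2         1.75         1.6195         3.2391
  3         1.75         1.5580         4.6740
  4         1.75         1.4988         5.9952
  5         1.75         1.4418         7.2092
  6       101.75        80.6469       483.8812
  Σ                     88.4485       506.6820
P = 88.4485; D_Mac = 5.72855 half-year periods = 2.86428 yrs; D_mod = 2.75544 yrs.
DV01 ≈ 2.75544 × 88.4485 × 0.0001 = 0.024371.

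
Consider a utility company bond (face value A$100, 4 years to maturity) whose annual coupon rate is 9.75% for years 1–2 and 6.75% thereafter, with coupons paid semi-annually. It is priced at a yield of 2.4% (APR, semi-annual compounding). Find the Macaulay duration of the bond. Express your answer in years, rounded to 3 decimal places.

3.496 years

Periodic yield y = 0.012. Discount each cash flow and weight by its period:
  t   CF        PV=CF/(1+0.012)^t    t·PV
  1        4.875         4.8172         4.8172
  2        4.875         4.7601         9.5201
  3        4.875         4.7036        14.1109
  4        4.875         4.6479        18.5914
  5        3.375         3.1796        15.8980
  6        3.375         3.1419        18.8513
  7        3.375         3.1046        21.7324
  8      103.375        93.9661       751.7292
  Σ                    122.3210       855.2505
Price P = Σ PV = 122.3210.
Macaulay duration = Σ(t·PV) / P = 855.2505 / 122.3210 = 6.99185 half-year periods.
In years: 6.99185 / 2 = 3.49593 years.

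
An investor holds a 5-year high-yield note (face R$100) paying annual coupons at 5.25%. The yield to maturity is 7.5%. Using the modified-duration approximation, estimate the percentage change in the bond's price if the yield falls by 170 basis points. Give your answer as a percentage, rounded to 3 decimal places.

Periodic yield y = 0.075. Modified duration first:
  t   CF        PV=CF/(1+0.075)^t    t·PV
  1         5.25         4.8837         4.8837
  2         5.25         4.5430         9.0860
  3         5.25         4.2260        12.6781
  4         5.25         3.9312        15.7248
  5       105.25        73.3128       366.5640
  Σ                     90.8968       408.9366
P = 90.8968; D_Mac = 4.49891 yrs; D_mod = 4.49891/(1+0.075) = 4.18504 yrs.
ΔP/P ≈ -D_mod · Δy = -4.18504 × (-0.017) = +0.071146 = +7.1146%.

+7.115%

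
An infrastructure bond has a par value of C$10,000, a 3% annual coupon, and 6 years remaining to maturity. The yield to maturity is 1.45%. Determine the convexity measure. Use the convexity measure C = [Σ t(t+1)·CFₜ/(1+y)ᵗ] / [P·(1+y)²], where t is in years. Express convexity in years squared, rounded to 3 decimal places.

With y = 0.0145:
  t   CF        PV=CF/(1+0.0145)^t    t·PV        t(t+1)·PV
  1       300.00       295.7122       295.7122         591.4243
  2       300.00       291.4856       582.9713       1,748.9138
  3       300.00       287.3195       861.9585       3,447.8340
  4       300.00       283.2129     1,132.8516       5,664.2582
  5       300.00       279.1650     1,395.8251       8,374.9506
  6    10,300.00     9,447.6744    56,686.0463     396,802.3238
  Σ                 10,884.5696    60,955.3649     416,629.7048
P = 10,884.5696.
Convexity = Σ t(t+1)·PV / [P·(1+y)²] = 416,629.7048 / (10,884.5696 × 1.029210) = 37.19074.

37.191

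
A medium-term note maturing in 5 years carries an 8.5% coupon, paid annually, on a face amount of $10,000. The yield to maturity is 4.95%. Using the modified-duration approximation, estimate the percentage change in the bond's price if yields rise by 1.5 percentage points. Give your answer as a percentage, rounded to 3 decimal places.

Periodic yield y = 0.0495. Modified duration first:
  t   CF        PV=CF/(1+0.0495)^t    t·PV
  1       850.00       809.9095       809.9095
  2       850.00       771.7098     1,543.4197
  3       850.00       735.3119     2,205.9357
  4       850.00       700.6307     2,802.5227
  5    10,850.00     8,521.5289    42,607.6447
  Σ                 11,539.0909    49,969.4324
P = 11,539.0909; D_Mac = 4.33045 yrs; D_mod = 4.33045/(1+0.0495) = 4.12620 yrs.
ΔP/P ≈ -D_mod · Δy = -4.12620 × (+0.015) = -0.061893 = -6.1893%.

-6.189%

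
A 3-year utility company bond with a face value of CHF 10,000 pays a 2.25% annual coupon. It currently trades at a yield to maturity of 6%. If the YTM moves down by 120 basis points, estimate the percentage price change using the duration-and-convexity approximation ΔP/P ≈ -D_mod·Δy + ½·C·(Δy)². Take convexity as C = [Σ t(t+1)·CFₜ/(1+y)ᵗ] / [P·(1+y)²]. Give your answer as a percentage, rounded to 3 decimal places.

With y = 0.06:
  t   CF        PV=CF/(1+0.06)^t    t·PV        t(t+1)·PV
  1       225.00       212.2642       212.2642         424.5283
  2       225.00       200.2492       400.4984       1,201.4952
  3    10,225.00     8,585.1072    25,755.3215     103,021.2860
  Σ                  8,997.6205    26,368.0841     104,647.3095
P = 8,997.6205; D_Mac = 2.93056 yrs; D_mod = 2.76468 yrs; C = 10.35115.
Duration effect: -2.76468 × (-0.012) = +0.033176
Convexity effect: 0.5 × 10.35115 × (-0.012)² = +0.0007453
ΔP/P ≈ +0.033176 + 0.0007453 = +0.033921 = +3.3921%.

+3.392%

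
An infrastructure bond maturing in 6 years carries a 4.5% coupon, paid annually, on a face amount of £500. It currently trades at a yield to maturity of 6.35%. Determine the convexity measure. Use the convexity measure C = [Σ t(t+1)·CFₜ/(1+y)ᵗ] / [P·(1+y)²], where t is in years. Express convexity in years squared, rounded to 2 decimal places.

With y = 0.0635:
  t   CF        PV=CF/(1+0.0635)^t    t·PV        t(t+1)·PV
  1        22.50        21.1566        21.1566          42.3131
  2        22.50        19.8933        39.7867         119.3600
  3        22.50        18.7055        56.1166         224.4664
  4        22.50        17.5887        70.3546         351.7730
  5        22.50        16.5385        82.6923         496.1538
  6       522.50       361.1281     2,166.7688      15,167.3818
  Σ                    455.0107     2,436.8755      16,401.4481
P = 455.0107.
Convexity = Σ t(t+1)·PV / [P·(1+y)²] = 16,401.4481 / (455.0107 × 1.131032) = 31.87026.

31.87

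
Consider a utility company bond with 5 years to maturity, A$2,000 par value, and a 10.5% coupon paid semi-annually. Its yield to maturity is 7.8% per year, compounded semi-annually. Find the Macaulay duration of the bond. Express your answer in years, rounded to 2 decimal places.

4.07 years

Periodic yield y = 0.039. Discount each cash flow and weight by its period:
  t   CF        PV=CF/(1+0.039)^t    t·PV
  1       105.00       101.0587       101.0587
  2       105.00        97.2654       194.5307
  3       105.00        93.6144       280.8432
  4       105.00        90.1005       360.4019
  5       105.00        86.7185       433.5923
  6       105.00        83.4634       500.7803
  7       105.00        80.3305       562.3135
  8       105.00        77.3152       618.5216
  9       105.00        74.4131       669.7179
  10    2,105.00     1,435.8088    14,358.0885
  Σ                  2,220.0884    18,079.8487
Price P = Σ PV = 2,220.0884.
Macaulay duration = Σ(t·PV) / P = 18,079.8487 / 2,220.0884 = 8.14375 half-year periods.
In years: 8.14375 / 2 = 4.07188 years.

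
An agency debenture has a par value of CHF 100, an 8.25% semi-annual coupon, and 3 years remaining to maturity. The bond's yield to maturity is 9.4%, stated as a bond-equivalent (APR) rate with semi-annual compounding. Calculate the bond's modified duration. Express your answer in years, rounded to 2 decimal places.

2.59 years

Periodic yield y = 0.047. First find Macaulay duration:
  t   CF        PV=CF/(1+0.047)^t    t·PV
  1        4.125         3.9398         3.9398
  2        4.125         3.7630         7.5259
  3        4.125         3.5940        10.7821
  4        4.125         3.4327        13.7308
  5        4.125         3.2786        16.3931
  6      104.125        79.0451       474.2706
  Σ                     97.0533       526.6424
P = 97.0533; Macaulay duration = 526.6424 / 97.0533 = 5.42632 half-year periods = 2.71316 years.
Modified duration = D_Mac / (1 + y) = 2.71316 / 1.047 = 2.59137 years.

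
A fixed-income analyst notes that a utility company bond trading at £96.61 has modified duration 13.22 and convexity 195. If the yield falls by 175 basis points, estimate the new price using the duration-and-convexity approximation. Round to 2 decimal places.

Duration effect: -D_mod·Δy = -13.22 × (-0.0175) = +0.231350
Convexity effect: ½·C·(Δy)² = 0.5 × 195 × (-0.0175)² = +0.029859375
ΔP/P ≈ +0.231350 + 0.029859375 = +0.261209375
New price ≈ 96.61 × (1 + 0.261209375) = 121.84543771875.

£121.85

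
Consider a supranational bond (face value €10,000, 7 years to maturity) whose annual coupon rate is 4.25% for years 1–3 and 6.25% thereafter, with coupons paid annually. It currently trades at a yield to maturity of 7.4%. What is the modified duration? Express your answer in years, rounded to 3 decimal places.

Periodic yield y = 0.074. First find Macaulay duration:
  t   CF        PV=CF/(1+0.074)^t    t·PV
  1       425.00       395.7169       395.7169
  2       425.00       368.4515       736.9031
  3       425.00       343.0647     1,029.1942
  4       625.00       469.7458     1,878.9831
  5       625.00       437.3797     2,186.8984
  6       625.00       407.2437     2,443.4619
  7    10,625.00     6,446.1287    45,122.9006
  Σ                  8,867.7310    53,794.0584
P = 8,867.7310; Macaulay duration = 53,794.0584 / 8,867.7310 = 6.06627 years.
Modified duration = D_Mac / (1 + y) = 6.06627 / 1.074 = 5.64830 years.

5.648 years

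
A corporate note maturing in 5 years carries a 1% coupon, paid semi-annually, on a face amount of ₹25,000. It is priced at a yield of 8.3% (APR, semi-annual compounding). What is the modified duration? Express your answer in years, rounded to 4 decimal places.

Periodic yield y = 0.0415. First find Macaulay duration:
  t   CF        PV=CF/(1+0.0415)^t    t·PV
  1       125.00       120.0192       120.0192
  2       125.00       115.2369       230.4737
  3       125.00       110.6451       331.9353
  4       125.00       106.2363       424.9452
  5       125.00       102.0032       510.0158
  6       125.00        97.9387       587.6322
  7       125.00        94.0362       658.2534
  8       125.00        90.2892       722.3136
  9       125.00        86.6915       780.2235
  10   25,125.00    16,730.6698   167,306.6979
  Σ                 17,653.7660   171,672.5100
P = 17,653.7660; Macaulay duration = 171,672.5100 / 17,653.7660 = 9.72441 half-year periods = 4.86221 years.
Modified duration = D_Mac / (1 + y) = 4.86221 / 1.0415 = 4.66847 years.

4.6685 years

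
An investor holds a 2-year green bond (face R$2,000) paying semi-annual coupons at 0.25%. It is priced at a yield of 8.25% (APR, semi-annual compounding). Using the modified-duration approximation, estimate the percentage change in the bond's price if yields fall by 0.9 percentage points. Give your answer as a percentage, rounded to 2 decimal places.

Periodic yield y = 0.04125. Modified duration first:
  t   CF        PV=CF/(1+0.04125)^t    t·PV
  1         2.50         2.4010         2.4010
  2         2.50         2.3058         4.6117
  3         2.50         2.2145         6.6435
  4     2,002.50     1,703.5405     6,814.1621
  Σ                  1,710.4618     6,827.8182
P = 1,710.4618; D_Mac = 3.99180 half-year periods = 1.99590 yrs; D_mod = 1.99590/(1+0.04125) = 1.91683 yrs.
ΔP/P ≈ -D_mod · Δy = -1.91683 × (-0.009) = +0.017251 = +1.7251%.

+1.73%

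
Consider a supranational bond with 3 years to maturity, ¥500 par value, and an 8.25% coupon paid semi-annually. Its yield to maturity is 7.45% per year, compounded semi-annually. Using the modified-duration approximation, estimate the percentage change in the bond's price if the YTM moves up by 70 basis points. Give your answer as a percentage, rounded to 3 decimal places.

-1.837%

Periodic yield y = 0.03725. Modified duration first:
  t   CF        PV=CF/(1+0.03725)^t    t·PV
  1       20.625        19.8843        19.8843
  2       20.625        19.1702        38.3404
  3       20.625        18.4818        55.4453
  4       20.625        17.8181        71.2722
  5       20.625        17.1782        85.8908
  6      520.625       418.0463     2,508.2776
  Σ                    510.5788     2,779.1107
P = 510.5788; D_Mac = 5.44306 half-year periods = 2.72153 yrs; D_mod = 2.72153/(1+0.03725) = 2.62379 yrs.
ΔP/P ≈ -D_mod · Δy = -2.62379 × (+0.007) = -0.018367 = -1.8367%.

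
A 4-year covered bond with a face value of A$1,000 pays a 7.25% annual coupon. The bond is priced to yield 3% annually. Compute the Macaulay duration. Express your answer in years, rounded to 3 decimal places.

3.642 years

Periodic yield y = 0.03. Discount each cash flow and weight by its year:
  t   CF        PV=CF/(1+0.03)^t    t·PV
  1        72.50        70.3883        70.3883
  2        72.50        68.3382       136.6764
  3        72.50        66.3478       199.0433
  4     1,072.50       952.9024     3,811.6094
  Σ                  1,157.9767     4,217.7175
Price P = Σ PV = 1,157.9767.
Macaulay duration = Σ(t·PV) / P = 4,217.7175 / 1,157.9767 = 3.64232 years.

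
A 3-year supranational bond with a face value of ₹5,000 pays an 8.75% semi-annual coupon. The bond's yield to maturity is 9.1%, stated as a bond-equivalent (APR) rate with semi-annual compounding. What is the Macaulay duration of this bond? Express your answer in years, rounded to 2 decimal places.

2.70 years

Periodic yield y = 0.0455. Discount each cash flow and weight by its period:
  t   CF        PV=CF/(1+0.0455)^t    t·PV
  1       218.75       209.2300       209.2300
  2       218.75       200.1244       400.2487
  3       218.75       191.4150       574.2450
  4       218.75       183.0846       732.3386
  5       218.75       175.1168       875.5841
  6     5,218.75     3,995.9705    23,975.8228
  Σ                  4,954.9413    26,767.4693
Price P = Σ PV = 4,954.9413.
Macaulay duration = Σ(t·PV) / P = 26,767.4693 / 4,954.9413 = 5.40218 half-year periods.
In years: 5.40218 / 2 = 2.70109 years.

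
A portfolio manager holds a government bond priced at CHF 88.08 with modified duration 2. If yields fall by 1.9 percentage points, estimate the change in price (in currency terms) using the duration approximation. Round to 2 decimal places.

+CHF 3.35

Duration approximation: ΔP/P ≈ -D_mod · Δy = -2 × (-0.019) = +0.038000.
ΔP ≈ 88.08 × (+0.038000) = +3.34704.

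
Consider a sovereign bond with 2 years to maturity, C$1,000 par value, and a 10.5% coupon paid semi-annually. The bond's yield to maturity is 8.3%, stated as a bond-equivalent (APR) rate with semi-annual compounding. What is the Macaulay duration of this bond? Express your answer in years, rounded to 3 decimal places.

1.858 years

Periodic yield y = 0.0415. Discount each cash flow and weight by its period:
  t   CF        PV=CF/(1+0.0415)^t    t·PV
  1        52.50        50.4081        50.4081
  2        52.50        48.3995        96.7990
  3        52.50        46.4709       139.4128
  4     1,052.50       894.5096     3,578.0384
  Σ                  1,039.7881     3,864.6583
Price P = Σ PV = 1,039.7881.
Macaulay duration = Σ(t·PV) / P = 3,864.6583 / 1,039.7881 = 3.71677 half-year periods.
In years: 3.71677 / 2 = 1.85839 years.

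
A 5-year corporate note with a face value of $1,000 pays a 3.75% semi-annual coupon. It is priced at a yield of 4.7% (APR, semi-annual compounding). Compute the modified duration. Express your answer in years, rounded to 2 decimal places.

4.49 years

Periodic yield y = 0.0235. First find Macaulay duration:
  t   CF        PV=CF/(1+0.0235)^t    t·PV
  1        18.75        18.3195        18.3195
  2        18.75        17.8989        35.7977
  3        18.75        17.4879        52.4637
  4        18.75        17.0864        68.3455
  5        18.75        16.6941        83.4703
  6        18.75        16.3108        97.8646
  7        18.75        15.9363       111.5538
  8        18.75        15.5704       124.5628
  9        18.75        15.2129       136.9157
  10    1,018.75       807.5867     8,075.8669
  Σ                    958.1036     8,805.1605
P = 958.1036; Macaulay duration = 8,805.1605 / 958.1036 = 9.19020 half-year periods = 4.59510 years.
Modified duration = D_Mac / (1 + y) = 4.59510 / 1.0235 = 4.48959 years.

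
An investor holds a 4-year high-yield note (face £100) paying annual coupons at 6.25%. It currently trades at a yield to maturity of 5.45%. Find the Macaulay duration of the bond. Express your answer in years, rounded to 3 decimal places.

3.666 years

Periodic yield y = 0.0545. Discount each cash flow and weight by its year:
  t   CF        PV=CF/(1+0.0545)^t    t·PV
  1         6.25         5.9270         5.9270
  2         6.25         5.6207        11.2413
  3         6.25         5.3302        15.9905
  4       106.25        85.9296       343.7183
  Σ                    102.8074       376.8770
Price P = Σ PV = 102.8074.
Macaulay duration = Σ(t·PV) / P = 376.8770 / 102.8074 = 3.66586 years.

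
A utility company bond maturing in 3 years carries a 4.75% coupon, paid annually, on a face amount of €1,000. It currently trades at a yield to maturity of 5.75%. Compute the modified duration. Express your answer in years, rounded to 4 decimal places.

Periodic yield y = 0.0575. First find Macaulay duration:
  t   CF        PV=CF/(1+0.0575)^t    t·PV
  1        47.50        44.9173        44.9173
  2        47.50        42.4749        84.9499
  3     1,047.50       885.7536     2,657.2607
  Σ                    973.1458     2,787.1278
P = 973.1458; Macaulay duration = 2,787.1278 / 973.1458 = 2.86404 years.
Modified duration = D_Mac / (1 + y) = 2.86404 / 1.0575 = 2.70831 years.

2.7083 years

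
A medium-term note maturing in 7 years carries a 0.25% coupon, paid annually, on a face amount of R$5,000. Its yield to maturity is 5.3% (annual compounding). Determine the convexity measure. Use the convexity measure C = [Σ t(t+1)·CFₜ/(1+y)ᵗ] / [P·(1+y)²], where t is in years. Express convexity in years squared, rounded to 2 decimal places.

49.89

With y = 0.053:
  t   CF        PV=CF/(1+0.053)^t    t·PV        t(t+1)·PV
  1        12.50        11.8708        11.8708          23.7417
  2        12.50        11.2734        22.5467          67.6401
  3        12.50        10.7059        32.1178         128.4713
  4        12.50        10.1671        40.6683         203.3417
  5        12.50         9.6554        48.2768         289.6606
  6        12.50         9.1694        55.0163         385.1138
  7     5,012.50     3,491.8517    24,442.9617     195,543.6936
  Σ                  3,554.6936    24,653.4585     196,641.6629
P = 3,554.6936.
Convexity = Σ t(t+1)·PV / [P·(1+y)²] = 196,641.6629 / (3,554.6936 × 1.108809) = 49.89036.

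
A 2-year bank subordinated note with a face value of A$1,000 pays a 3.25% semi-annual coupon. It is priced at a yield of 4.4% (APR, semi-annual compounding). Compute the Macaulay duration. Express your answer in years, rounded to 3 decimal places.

Periodic yield y = 0.022. Discount each cash flow and weight by its period:
  t   CF        PV=CF/(1+0.022)^t    t·PV
  1        16.25        15.9002        15.9002
  2        16.25        15.5579        31.1158
  3        16.25        15.2230        45.6690
  4     1,016.25       931.5303     3,726.1211
  Σ                    978.2114     3,818.8062
Price P = Σ PV = 978.2114.
Macaulay duration = Σ(t·PV) / P = 3,818.8062 / 978.2114 = 3.90387 half-year periods.
In years: 3.90387 / 2 = 1.95193 years.

1.952 years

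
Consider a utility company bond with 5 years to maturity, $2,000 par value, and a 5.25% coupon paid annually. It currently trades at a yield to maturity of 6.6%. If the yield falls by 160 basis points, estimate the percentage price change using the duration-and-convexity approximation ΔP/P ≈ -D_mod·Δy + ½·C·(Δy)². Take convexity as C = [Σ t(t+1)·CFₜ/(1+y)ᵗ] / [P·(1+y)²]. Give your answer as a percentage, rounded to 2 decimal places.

With y = 0.066:
  t   CF        PV=CF/(1+0.066)^t    t·PV        t(t+1)·PV
  1       105.00        98.4991        98.4991         196.9981
  2       105.00        92.4006       184.8012         554.4037
  3       105.00        86.6798       260.0393       1,040.1571
  4       105.00        81.3131       325.2524       1,626.2619
  5     2,105.00     1,529.2063     7,646.0315      45,876.1888
  Σ                  1,888.0988     8,514.6234      49,294.0096
P = 1,888.0988; D_Mac = 4.50963 yrs; D_mod = 4.23042 yrs; C = 22.97497.
Duration effect: -4.23042 × (-0.016) = +0.067687
Convexity effect: 0.5 × 22.97497 × (-0.016)² = +0.0029408
ΔP/P ≈ +0.067687 + 0.0029408 = +0.070628 = +7.0628%.

+7.06%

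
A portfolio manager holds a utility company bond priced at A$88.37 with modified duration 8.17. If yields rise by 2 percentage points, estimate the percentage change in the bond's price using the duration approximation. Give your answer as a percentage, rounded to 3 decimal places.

Duration approximation: ΔP/P ≈ -D_mod · Δy = -8.17 × (+0.02) = -0.163400.
As a percentage: -16.3400%.

-16.340%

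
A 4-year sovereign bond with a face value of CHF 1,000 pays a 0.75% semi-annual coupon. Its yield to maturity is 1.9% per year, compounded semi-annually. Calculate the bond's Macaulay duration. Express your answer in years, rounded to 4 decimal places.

Periodic yield y = 0.0095. Discount each cash flow and weight by its period:
  t   CF        PV=CF/(1+0.0095)^t    t·PV
  1         3.75         3.7147         3.7147
  2         3.75         3.6798         7.3595
  3         3.75         3.6451        10.9354
  4         3.75         3.6108        14.4433
  5         3.75         3.5768        17.8842
  6         3.75         3.5432        21.2591
  7         3.75         3.5098        24.5689
  8     1,003.75       930.6256     7,445.0044
  Σ                    955.9058     7,545.1694
Price P = Σ PV = 955.9058.
Macaulay duration = Σ(t·PV) / P = 7,545.1694 / 955.9058 = 7.89321 half-year periods.
In years: 7.89321 / 2 = 3.94661 years.

3.9466 years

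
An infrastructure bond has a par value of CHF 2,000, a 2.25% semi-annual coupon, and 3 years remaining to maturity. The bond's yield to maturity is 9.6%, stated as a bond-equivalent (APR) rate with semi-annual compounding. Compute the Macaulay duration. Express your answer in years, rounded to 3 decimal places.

2.907 years

Periodic yield y = 0.048. Discount each cash flow and weight by its period:
  t   CF        PV=CF/(1+0.048)^t    t·PV
  1        22.50        21.4695        21.4695
  2        22.50        20.4861        40.9723
  3        22.50        19.5478        58.6435
  4        22.50        18.6525        74.6101
  5        22.50        17.7982        88.9910
  6     2,022.50     1,526.5845     9,159.5067
  Σ                  1,624.5386     9,444.1930
Price P = Σ PV = 1,624.5386.
Macaulay duration = Σ(t·PV) / P = 9,444.1930 / 1,624.5386 = 5.81346 half-year periods.
In years: 5.81346 / 2 = 2.90673 years.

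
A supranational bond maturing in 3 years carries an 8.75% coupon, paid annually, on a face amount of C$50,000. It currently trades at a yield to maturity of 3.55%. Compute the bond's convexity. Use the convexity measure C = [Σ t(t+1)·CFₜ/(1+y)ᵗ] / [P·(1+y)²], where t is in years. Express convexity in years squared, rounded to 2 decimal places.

With y = 0.0355:
  t   CF        PV=CF/(1+0.0355)^t    t·PV        t(t+1)·PV
  1     4,375.00     4,225.0121     4,225.0121       8,450.0241
  2     4,375.00     4,080.1662     8,160.3323      24,480.9970
  3    54,375.00    48,972.1262   146,916.3787     587,665.5148
  Σ                 57,277.3045   159,301.7231     620,596.5360
P = 57,277.3045.
Convexity = Σ t(t+1)·PV / [P·(1+y)²] = 620,596.5360 / (57,277.3045 × 1.072260) = 10.10477.

10.10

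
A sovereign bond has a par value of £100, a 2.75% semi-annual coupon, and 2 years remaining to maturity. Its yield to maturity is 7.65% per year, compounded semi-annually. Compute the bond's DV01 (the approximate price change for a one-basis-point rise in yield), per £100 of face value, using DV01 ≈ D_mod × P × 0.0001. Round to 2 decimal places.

Periodic yield y = 0.03825.
  t   CF        PV=CF/(1+0.03825)^t    t·PV
  1        1.375         1.3243         1.3243
  2        1.375         1.2756         2.5511
  3        1.375         1.2286         3.6857
  4      101.375        87.2415       348.9660
  Σ                     91.0700       356.5271
P = 91.0700; D_Mac = 3.91487 half-year periods = 1.95744 yrs; D_mod = 1.88532 yrs.
DV01 ≈ 1.88532 × 91.0700 × 0.0001 = 0.017170.

£0.02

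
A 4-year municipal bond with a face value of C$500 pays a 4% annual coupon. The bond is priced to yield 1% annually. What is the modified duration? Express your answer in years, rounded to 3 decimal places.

3.751 years

Periodic yield y = 0.01. First find Macaulay duration:
  t   CF        PV=CF/(1+0.01)^t    t·PV
  1        20.00        19.8020        19.8020
  2        20.00        19.6059        39.2118
  3        20.00        19.4118        58.2354
  4       520.00       499.7098     1,998.8391
  Σ                    558.5295     2,116.0883
P = 558.5295; Macaulay duration = 2,116.0883 / 558.5295 = 3.78868 years.
Modified duration = D_Mac / (1 + y) = 3.78868 / 1.01 = 3.75117 years.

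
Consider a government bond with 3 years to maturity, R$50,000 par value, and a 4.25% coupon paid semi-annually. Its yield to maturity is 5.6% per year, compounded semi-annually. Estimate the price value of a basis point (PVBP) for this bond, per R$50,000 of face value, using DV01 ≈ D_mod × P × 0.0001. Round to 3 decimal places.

Periodic yield y = 0.028.
  t   CF        PV=CF/(1+0.028)^t    t·PV
  1     1,062.50     1,033.5603     1,033.5603
  2     1,062.50     1,005.4089     2,010.8177
  3     1,062.50       978.0242     2,934.0726
  4     1,062.50       951.3854     3,805.5416
  5     1,062.50       925.4722     4,627.3609
  6    51,062.50    43,265.6653   259,593.9916
  Σ                 48,159.5162   274,005.3446
P = 48,159.5162; D_Mac = 5.68954 half-year periods = 2.84477 yrs; D_mod = 2.76728 yrs.
DV01 ≈ 2.76728 × 48,159.5162 × 0.0001 = 13.327108.

R$13.327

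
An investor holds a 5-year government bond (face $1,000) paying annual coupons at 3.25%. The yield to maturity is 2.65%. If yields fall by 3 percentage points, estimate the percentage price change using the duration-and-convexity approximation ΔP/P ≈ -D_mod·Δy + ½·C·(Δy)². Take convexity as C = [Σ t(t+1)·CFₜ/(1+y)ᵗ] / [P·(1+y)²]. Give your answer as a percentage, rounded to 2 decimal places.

+14.91%

With y = 0.0265:
  t   CF        PV=CF/(1+0.0265)^t    t·PV        t(t+1)·PV
  1        32.50        31.6610        31.6610          63.3220
  2        32.50        30.8436        61.6873         185.0618
  3        32.50        30.0474        90.1421         360.5685
  4        32.50        29.2717       117.0867         585.4335
  5     1,032.50       905.9314     4,529.6568      27,177.9407
  Σ                  1,027.7550     4,830.2338      28,372.3264
P = 1,027.7550; D_Mac = 4.69979 yrs; D_mod = 4.57846 yrs; C = 26.19916.
Duration effect: -4.57846 × (-0.03) = +0.137354
Convexity effect: 0.5 × 26.19916 × (-0.03)² = +0.0117896
ΔP/P ≈ +0.137354 + 0.0117896 = +0.149143 = +14.9143%.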